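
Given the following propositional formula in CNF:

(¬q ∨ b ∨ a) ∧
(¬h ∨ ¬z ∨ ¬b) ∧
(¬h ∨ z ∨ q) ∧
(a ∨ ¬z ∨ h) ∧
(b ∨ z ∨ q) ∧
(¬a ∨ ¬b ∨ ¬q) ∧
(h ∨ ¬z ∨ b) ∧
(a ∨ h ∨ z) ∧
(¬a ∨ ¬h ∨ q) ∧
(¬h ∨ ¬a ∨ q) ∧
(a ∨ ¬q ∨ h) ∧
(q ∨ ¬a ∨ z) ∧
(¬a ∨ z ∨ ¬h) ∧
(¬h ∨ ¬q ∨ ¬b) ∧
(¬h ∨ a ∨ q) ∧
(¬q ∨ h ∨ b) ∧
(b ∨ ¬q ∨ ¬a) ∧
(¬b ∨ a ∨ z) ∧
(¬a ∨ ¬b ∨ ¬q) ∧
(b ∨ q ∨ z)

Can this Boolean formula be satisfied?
Yes

Yes, the formula is satisfiable.

One satisfying assignment is: q=False, a=True, z=True, h=False, b=True

Verification: With this assignment, all 20 clauses evaluate to true.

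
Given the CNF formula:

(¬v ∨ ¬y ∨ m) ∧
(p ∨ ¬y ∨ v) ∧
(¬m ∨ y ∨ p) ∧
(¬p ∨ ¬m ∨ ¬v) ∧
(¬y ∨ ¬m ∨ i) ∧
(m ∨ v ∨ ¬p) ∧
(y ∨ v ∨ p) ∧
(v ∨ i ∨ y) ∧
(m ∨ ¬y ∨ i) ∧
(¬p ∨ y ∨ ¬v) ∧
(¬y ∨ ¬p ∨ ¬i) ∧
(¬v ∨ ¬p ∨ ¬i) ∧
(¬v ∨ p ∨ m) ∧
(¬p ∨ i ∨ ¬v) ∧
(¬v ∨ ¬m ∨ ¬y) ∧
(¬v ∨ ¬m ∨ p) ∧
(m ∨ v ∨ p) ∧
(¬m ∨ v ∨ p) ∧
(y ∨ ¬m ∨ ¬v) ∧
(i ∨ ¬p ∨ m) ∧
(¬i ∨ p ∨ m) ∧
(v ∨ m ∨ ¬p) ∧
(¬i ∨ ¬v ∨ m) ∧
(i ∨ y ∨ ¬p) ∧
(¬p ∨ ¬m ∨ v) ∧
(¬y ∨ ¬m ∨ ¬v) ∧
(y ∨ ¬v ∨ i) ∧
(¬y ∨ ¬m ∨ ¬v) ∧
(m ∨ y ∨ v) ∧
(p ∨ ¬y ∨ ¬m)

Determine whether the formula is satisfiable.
No

No, the formula is not satisfiable.

No assignment of truth values to the variables can make all 30 clauses true simultaneously.

The formula is UNSAT (unsatisfiable).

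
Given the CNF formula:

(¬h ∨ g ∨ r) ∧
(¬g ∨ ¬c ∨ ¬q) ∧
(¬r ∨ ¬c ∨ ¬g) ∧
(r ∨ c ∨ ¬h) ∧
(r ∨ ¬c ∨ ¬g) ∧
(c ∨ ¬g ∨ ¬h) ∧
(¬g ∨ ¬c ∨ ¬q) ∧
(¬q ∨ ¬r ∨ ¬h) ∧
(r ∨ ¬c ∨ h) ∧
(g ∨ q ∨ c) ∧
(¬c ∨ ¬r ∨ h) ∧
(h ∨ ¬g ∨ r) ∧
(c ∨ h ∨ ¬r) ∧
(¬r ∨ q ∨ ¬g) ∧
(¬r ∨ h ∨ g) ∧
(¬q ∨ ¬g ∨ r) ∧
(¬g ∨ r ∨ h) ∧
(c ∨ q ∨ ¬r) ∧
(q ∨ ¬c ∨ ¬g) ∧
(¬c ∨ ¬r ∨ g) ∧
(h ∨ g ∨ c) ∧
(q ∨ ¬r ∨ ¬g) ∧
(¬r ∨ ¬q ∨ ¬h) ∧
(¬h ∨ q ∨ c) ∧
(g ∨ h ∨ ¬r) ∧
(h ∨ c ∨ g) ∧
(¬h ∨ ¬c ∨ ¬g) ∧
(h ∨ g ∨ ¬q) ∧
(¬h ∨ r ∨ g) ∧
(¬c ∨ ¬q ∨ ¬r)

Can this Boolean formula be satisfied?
No

No, the formula is not satisfiable.

No assignment of truth values to the variables can make all 30 clauses true simultaneously.

The formula is UNSAT (unsatisfiable).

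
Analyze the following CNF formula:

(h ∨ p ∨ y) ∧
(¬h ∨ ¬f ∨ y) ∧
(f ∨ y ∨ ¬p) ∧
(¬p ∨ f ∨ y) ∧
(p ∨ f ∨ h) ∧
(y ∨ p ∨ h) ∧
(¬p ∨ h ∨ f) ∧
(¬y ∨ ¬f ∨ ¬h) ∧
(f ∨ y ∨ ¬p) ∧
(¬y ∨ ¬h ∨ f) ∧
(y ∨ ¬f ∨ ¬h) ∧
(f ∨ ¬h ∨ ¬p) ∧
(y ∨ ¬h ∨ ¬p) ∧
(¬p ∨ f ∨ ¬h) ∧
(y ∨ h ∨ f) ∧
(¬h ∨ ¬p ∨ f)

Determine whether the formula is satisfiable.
Yes

Yes, the formula is satisfiable.

One satisfying assignment is: h=True, y=False, p=False, f=False

Verification: With this assignment, all 16 clauses evaluate to true.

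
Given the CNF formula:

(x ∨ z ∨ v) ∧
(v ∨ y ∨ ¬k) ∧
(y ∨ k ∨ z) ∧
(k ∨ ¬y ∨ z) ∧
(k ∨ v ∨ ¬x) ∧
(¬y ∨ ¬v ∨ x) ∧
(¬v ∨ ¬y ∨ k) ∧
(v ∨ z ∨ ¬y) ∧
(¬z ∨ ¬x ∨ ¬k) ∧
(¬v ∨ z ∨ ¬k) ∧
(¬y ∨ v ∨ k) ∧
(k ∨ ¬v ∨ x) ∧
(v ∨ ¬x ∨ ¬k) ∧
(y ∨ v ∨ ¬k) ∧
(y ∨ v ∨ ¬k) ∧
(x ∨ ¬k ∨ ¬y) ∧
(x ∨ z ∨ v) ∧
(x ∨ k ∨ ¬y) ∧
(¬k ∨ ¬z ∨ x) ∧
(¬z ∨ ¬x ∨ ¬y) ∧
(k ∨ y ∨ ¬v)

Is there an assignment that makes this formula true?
Yes

Yes, the formula is satisfiable.

One satisfying assignment is: x=False, z=True, v=False, k=False, y=False

Verification: With this assignment, all 21 clauses evaluate to true.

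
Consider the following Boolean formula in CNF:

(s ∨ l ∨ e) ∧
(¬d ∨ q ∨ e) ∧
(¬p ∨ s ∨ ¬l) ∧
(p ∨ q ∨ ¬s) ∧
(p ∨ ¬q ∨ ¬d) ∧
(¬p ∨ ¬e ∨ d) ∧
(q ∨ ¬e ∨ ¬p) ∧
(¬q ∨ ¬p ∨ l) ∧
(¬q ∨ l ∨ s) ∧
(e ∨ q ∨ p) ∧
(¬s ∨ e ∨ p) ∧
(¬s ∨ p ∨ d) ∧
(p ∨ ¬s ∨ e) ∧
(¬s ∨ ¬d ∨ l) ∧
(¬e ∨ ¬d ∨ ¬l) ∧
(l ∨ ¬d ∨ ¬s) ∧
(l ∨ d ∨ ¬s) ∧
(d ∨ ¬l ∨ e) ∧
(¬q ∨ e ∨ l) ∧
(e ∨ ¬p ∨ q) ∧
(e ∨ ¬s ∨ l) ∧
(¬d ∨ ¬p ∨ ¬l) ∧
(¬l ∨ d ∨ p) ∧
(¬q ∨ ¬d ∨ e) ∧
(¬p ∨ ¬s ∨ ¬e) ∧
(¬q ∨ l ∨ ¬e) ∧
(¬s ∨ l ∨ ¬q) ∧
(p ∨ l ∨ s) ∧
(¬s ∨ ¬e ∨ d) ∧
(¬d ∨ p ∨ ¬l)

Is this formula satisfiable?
No

No, the formula is not satisfiable.

No assignment of truth values to the variables can make all 30 clauses true simultaneously.

The formula is UNSAT (unsatisfiable).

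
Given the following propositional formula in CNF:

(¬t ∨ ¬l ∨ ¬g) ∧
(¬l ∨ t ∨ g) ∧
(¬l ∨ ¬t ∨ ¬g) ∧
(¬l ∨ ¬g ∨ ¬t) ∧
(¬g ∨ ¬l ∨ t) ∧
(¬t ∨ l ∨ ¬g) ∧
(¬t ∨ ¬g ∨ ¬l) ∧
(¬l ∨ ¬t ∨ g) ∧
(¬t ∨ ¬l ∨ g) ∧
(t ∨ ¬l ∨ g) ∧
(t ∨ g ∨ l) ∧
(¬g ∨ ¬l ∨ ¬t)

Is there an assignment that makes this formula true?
Yes

Yes, the formula is satisfiable.

One satisfying assignment is: l=False, t=False, g=True

Verification: With this assignment, all 12 clauses evaluate to true.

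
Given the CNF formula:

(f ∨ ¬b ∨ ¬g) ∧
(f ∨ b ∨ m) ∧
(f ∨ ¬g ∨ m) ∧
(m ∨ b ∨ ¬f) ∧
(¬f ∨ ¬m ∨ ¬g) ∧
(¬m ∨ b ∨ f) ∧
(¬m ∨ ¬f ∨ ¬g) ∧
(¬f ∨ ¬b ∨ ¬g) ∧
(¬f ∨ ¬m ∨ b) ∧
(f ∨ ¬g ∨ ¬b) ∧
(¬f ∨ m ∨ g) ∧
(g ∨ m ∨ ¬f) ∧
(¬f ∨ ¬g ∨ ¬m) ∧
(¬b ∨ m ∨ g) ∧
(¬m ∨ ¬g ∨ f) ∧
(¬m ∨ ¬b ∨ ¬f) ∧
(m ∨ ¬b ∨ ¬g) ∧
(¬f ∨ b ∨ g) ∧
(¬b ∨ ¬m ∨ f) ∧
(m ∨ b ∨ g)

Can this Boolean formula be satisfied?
No

No, the formula is not satisfiable.

No assignment of truth values to the variables can make all 20 clauses true simultaneously.

The formula is UNSAT (unsatisfiable).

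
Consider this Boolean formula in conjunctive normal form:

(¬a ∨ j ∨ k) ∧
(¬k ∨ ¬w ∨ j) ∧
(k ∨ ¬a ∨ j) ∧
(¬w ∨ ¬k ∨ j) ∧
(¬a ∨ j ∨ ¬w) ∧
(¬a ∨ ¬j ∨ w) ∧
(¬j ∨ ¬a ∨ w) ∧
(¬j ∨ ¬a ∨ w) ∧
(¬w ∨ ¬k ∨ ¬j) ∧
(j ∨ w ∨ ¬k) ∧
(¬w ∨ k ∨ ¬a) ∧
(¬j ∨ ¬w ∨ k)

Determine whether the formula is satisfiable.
Yes

Yes, the formula is satisfiable.

One satisfying assignment is: a=False, w=False, j=False, k=False

Verification: With this assignment, all 12 clauses evaluate to true.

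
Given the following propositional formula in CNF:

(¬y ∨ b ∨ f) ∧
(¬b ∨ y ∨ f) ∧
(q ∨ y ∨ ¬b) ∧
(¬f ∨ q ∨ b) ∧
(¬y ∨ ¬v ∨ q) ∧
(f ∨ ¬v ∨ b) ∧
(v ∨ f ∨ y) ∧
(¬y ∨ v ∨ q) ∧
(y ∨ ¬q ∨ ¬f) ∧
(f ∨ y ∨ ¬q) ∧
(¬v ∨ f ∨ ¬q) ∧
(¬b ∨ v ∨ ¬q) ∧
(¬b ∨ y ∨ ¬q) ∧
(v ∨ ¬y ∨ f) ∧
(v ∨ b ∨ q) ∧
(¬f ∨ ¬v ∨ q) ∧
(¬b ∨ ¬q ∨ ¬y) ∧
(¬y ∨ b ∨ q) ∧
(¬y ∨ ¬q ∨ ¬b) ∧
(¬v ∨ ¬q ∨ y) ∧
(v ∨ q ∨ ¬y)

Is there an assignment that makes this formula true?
Yes

Yes, the formula is satisfiable.

One satisfying assignment is: y=True, v=True, q=True, b=False, f=True

Verification: With this assignment, all 21 clauses evaluate to true.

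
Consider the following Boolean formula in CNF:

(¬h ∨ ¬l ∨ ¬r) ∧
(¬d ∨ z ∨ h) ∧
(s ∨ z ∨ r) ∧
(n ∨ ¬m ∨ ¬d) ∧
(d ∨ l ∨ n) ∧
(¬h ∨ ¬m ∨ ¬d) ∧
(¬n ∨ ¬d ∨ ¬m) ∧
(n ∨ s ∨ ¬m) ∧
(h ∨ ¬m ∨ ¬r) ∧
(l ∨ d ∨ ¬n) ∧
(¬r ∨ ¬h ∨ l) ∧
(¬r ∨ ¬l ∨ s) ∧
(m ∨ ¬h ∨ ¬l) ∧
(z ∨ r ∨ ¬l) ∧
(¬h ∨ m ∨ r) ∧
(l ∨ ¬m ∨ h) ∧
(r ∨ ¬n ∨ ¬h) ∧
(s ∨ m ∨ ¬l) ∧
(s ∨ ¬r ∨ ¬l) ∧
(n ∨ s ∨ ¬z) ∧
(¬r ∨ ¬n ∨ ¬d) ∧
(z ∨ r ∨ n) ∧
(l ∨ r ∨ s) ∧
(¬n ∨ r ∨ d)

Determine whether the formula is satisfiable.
Yes

Yes, the formula is satisfiable.

One satisfying assignment is: h=False, n=True, r=False, m=False, l=False, s=True, z=True, d=True

Verification: With this assignment, all 24 clauses evaluate to true.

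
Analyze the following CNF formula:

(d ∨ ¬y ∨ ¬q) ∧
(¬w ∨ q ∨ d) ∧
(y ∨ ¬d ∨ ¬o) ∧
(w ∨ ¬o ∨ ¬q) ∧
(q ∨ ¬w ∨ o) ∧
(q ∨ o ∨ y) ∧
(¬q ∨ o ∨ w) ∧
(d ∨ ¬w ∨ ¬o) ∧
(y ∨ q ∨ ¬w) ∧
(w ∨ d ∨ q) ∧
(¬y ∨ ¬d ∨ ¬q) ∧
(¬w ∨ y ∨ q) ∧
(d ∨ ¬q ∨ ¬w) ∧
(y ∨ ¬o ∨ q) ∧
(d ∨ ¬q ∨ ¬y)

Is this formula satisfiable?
Yes

Yes, the formula is satisfiable.

One satisfying assignment is: w=False, o=False, d=True, q=False, y=True

Verification: With this assignment, all 15 clauses evaluate to true.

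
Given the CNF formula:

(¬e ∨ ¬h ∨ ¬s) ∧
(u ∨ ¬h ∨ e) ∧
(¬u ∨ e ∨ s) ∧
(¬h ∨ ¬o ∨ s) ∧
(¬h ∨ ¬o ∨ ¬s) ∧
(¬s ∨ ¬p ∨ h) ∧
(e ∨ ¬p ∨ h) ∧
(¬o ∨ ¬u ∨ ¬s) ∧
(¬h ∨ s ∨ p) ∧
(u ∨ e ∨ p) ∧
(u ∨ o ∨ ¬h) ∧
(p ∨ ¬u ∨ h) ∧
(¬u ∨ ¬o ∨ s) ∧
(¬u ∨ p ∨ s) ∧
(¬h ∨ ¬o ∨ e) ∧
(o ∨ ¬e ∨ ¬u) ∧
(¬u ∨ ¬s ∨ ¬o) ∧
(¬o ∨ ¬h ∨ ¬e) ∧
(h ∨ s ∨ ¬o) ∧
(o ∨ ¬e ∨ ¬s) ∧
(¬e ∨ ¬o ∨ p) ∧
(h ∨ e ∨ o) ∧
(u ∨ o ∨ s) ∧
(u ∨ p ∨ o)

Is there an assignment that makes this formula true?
Yes

Yes, the formula is satisfiable.

One satisfying assignment is: o=False, s=True, p=False, h=True, e=False, u=True

Verification: With this assignment, all 24 clauses evaluate to true.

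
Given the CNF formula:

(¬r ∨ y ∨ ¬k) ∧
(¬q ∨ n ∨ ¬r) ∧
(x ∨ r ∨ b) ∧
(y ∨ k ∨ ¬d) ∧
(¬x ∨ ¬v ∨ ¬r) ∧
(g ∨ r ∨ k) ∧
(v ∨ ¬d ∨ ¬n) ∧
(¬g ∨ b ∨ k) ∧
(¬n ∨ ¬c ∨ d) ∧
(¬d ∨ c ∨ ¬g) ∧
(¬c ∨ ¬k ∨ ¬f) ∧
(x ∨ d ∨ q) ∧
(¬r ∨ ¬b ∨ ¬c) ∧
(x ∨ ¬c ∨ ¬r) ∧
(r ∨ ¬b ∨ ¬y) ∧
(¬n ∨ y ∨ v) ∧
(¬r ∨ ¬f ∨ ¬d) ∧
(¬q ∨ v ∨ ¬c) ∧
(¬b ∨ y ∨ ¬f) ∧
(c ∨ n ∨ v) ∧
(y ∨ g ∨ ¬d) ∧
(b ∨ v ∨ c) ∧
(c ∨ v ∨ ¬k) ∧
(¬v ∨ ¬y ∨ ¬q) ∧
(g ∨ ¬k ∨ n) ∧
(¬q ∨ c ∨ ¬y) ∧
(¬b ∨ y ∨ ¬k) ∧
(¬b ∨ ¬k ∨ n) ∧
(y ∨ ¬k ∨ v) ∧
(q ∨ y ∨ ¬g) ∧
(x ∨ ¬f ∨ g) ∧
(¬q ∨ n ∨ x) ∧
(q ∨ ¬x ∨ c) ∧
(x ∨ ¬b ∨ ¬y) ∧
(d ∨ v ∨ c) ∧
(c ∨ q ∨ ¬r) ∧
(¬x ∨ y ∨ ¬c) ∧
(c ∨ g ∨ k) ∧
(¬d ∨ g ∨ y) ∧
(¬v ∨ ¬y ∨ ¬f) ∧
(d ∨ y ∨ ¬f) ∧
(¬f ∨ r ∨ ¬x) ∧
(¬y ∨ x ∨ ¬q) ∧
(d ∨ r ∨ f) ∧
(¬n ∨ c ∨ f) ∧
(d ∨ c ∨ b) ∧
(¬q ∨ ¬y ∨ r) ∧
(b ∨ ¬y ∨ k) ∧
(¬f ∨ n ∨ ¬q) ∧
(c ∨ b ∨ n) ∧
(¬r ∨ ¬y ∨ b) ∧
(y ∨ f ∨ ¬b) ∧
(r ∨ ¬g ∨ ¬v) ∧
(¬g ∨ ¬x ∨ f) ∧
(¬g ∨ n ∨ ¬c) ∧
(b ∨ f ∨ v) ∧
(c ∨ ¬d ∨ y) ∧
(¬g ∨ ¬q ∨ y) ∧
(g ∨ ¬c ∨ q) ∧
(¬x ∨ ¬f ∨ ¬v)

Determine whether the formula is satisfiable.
No

No, the formula is not satisfiable.

No assignment of truth values to the variables can make all 60 clauses true simultaneously.

The formula is UNSAT (unsatisfiable).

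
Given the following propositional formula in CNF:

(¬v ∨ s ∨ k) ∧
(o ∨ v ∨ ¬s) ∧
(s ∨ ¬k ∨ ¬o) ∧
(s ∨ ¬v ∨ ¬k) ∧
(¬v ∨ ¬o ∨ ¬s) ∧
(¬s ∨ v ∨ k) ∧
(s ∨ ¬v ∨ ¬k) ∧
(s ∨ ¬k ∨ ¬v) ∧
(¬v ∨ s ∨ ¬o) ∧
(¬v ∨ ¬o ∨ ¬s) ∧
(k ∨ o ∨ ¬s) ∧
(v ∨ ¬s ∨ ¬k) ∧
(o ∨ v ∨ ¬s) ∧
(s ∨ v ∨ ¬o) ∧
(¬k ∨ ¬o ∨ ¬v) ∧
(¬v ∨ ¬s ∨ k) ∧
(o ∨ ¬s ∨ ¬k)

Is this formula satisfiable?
Yes

Yes, the formula is satisfiable.

One satisfying assignment is: k=False, s=False, v=False, o=False

Verification: With this assignment, all 17 clauses evaluate to true.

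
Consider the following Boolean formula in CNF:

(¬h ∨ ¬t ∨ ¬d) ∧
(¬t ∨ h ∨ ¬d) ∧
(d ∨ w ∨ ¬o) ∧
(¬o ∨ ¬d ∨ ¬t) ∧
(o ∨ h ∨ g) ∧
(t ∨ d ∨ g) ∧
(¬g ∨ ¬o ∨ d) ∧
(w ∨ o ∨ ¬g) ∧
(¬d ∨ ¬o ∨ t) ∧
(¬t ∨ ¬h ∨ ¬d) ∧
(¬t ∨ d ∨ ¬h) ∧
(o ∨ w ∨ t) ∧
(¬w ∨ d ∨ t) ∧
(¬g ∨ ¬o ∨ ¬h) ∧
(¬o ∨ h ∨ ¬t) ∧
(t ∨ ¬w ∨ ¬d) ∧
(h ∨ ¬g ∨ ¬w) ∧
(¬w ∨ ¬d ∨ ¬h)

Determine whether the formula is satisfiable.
No

No, the formula is not satisfiable.

No assignment of truth values to the variables can make all 18 clauses true simultaneously.

The formula is UNSAT (unsatisfiable).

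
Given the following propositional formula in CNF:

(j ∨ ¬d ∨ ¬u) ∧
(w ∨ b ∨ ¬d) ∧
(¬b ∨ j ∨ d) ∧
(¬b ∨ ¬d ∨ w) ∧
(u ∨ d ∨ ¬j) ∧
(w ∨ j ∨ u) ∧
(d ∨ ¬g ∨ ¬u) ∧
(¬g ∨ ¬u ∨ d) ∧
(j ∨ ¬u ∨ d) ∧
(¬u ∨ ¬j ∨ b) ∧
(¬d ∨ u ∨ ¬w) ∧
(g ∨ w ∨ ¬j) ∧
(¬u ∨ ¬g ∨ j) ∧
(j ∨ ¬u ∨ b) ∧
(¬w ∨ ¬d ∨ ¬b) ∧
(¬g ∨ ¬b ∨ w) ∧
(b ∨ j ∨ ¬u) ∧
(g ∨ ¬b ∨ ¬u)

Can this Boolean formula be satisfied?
Yes

Yes, the formula is satisfiable.

One satisfying assignment is: d=False, b=False, j=False, g=False, u=False, w=True

Verification: With this assignment, all 18 clauses evaluate to true.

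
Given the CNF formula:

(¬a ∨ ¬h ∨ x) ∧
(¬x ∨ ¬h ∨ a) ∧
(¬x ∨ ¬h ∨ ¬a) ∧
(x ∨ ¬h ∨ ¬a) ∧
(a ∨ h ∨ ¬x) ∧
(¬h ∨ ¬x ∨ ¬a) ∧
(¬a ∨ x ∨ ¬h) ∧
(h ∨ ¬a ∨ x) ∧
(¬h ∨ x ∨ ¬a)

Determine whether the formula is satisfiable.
Yes

Yes, the formula is satisfiable.

One satisfying assignment is: a=False, x=False, h=False

Verification: With this assignment, all 9 clauses evaluate to true.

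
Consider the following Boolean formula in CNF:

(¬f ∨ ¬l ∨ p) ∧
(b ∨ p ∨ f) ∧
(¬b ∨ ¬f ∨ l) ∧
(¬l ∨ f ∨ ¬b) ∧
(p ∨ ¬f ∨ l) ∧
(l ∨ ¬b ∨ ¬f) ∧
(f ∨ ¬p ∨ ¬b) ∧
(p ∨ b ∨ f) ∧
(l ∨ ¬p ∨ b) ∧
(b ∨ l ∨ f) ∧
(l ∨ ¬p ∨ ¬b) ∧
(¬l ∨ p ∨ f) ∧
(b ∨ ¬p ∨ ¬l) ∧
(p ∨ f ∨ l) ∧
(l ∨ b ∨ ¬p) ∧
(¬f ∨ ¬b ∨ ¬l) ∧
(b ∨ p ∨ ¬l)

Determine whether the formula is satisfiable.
No

No, the formula is not satisfiable.

No assignment of truth values to the variables can make all 17 clauses true simultaneously.

The formula is UNSAT (unsatisfiable).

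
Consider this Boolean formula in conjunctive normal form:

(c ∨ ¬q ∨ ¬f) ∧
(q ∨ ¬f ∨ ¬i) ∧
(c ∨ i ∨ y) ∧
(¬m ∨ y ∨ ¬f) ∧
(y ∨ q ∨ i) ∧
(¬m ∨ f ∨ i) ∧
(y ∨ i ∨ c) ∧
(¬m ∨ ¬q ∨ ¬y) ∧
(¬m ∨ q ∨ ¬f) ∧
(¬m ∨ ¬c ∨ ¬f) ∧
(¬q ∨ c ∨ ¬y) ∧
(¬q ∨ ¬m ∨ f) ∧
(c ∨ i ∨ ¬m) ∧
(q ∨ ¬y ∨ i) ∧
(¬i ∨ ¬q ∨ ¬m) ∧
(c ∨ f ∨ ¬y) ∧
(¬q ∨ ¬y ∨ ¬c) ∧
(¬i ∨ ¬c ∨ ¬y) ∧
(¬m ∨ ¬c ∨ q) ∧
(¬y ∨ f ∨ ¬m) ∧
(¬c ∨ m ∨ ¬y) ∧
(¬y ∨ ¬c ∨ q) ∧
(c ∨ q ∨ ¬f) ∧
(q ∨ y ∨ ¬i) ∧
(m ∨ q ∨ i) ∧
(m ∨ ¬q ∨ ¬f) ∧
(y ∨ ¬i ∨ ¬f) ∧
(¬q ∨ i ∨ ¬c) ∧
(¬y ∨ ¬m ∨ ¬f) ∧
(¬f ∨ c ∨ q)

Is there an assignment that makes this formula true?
Yes

Yes, the formula is satisfiable.

One satisfying assignment is: y=False, i=True, m=False, f=False, c=False, q=True

Verification: With this assignment, all 30 clauses evaluate to true.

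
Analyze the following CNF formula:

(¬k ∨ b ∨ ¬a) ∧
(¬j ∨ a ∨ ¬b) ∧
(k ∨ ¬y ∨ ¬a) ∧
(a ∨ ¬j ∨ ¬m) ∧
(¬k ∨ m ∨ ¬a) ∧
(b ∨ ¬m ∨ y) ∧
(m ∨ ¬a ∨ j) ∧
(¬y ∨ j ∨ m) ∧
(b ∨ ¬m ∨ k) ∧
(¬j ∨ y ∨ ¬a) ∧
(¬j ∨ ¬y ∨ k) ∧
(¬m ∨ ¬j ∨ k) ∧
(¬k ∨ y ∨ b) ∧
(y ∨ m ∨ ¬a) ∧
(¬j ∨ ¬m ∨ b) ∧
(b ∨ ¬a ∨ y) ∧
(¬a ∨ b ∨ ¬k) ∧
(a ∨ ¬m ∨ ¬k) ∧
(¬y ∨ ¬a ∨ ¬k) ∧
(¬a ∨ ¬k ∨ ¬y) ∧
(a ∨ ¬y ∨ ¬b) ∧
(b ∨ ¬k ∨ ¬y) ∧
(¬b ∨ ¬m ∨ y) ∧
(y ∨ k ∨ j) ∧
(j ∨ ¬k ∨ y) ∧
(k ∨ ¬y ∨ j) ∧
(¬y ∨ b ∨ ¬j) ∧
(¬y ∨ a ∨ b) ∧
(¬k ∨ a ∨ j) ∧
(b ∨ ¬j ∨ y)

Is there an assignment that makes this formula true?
No

No, the formula is not satisfiable.

No assignment of truth values to the variables can make all 30 clauses true simultaneously.

The formula is UNSAT (unsatisfiable).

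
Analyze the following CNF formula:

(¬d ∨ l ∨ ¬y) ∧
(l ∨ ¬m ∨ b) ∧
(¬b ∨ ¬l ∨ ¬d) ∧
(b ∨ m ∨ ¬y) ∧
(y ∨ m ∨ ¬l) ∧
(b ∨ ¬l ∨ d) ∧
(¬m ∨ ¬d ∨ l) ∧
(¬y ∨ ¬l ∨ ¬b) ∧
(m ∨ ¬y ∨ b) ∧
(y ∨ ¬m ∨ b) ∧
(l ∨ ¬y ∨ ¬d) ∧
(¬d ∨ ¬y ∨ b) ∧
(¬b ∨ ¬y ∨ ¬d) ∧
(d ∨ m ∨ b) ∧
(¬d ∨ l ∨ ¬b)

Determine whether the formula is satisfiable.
Yes

Yes, the formula is satisfiable.

One satisfying assignment is: m=False, y=False, b=False, d=True, l=False

Verification: With this assignment, all 15 clauses evaluate to true.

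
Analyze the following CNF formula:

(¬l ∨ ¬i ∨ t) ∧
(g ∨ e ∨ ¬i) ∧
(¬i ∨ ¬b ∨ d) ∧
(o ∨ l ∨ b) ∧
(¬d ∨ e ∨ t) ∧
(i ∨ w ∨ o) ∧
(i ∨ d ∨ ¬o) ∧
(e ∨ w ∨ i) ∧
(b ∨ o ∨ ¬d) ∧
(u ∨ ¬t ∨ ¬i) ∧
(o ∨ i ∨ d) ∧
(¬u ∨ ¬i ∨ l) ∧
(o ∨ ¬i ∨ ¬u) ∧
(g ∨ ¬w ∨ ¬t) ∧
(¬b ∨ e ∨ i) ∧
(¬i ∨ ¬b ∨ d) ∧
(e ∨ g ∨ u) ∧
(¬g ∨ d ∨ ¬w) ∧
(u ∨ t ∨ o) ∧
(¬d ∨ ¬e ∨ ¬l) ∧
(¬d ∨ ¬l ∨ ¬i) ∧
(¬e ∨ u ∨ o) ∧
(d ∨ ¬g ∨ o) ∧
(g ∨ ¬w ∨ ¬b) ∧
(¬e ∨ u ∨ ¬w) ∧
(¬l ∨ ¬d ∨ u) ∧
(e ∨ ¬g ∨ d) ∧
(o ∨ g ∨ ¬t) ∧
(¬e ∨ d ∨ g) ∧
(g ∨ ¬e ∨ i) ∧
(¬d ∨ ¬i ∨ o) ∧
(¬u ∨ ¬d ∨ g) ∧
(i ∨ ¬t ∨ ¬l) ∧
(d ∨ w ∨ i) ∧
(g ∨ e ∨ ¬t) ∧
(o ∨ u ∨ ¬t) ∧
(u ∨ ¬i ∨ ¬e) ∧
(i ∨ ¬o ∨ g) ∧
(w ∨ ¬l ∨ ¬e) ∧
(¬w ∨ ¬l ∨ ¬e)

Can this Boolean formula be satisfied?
Yes

Yes, the formula is satisfiable.

One satisfying assignment is: i=False, u=True, l=False, g=True, w=True, t=False, e=True, o=False, d=True, b=True

Verification: With this assignment, all 40 clauses evaluate to true.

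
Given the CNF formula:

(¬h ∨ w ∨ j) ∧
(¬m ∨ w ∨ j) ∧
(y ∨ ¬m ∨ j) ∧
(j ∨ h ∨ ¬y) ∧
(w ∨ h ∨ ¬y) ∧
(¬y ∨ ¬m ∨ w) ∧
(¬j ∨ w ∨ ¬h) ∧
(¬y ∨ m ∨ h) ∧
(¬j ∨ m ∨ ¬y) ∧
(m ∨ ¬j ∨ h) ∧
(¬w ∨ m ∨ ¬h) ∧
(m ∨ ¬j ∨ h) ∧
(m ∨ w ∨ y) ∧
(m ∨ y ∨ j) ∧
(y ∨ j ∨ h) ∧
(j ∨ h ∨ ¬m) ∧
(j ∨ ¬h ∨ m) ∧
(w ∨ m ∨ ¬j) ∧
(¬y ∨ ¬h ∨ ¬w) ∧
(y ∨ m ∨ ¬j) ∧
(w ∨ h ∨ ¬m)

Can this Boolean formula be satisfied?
Yes

Yes, the formula is satisfiable.

One satisfying assignment is: w=True, m=True, h=False, j=True, y=True

Verification: With this assignment, all 21 clauses evaluate to true.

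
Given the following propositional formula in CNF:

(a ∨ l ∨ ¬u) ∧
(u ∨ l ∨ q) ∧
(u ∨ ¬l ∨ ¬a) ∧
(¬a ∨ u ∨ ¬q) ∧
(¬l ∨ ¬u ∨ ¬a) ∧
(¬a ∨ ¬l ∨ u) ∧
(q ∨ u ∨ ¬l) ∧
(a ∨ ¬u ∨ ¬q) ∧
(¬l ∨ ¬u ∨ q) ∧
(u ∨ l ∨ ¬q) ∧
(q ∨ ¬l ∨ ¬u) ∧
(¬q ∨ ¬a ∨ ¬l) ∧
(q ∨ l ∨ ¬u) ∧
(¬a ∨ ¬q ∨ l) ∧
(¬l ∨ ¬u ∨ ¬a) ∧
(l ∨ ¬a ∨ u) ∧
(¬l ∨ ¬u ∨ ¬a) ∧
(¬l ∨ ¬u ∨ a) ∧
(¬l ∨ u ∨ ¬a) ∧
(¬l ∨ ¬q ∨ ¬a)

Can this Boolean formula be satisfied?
Yes

Yes, the formula is satisfiable.

One satisfying assignment is: q=True, l=True, u=False, a=False

Verification: With this assignment, all 20 clauses evaluate to true.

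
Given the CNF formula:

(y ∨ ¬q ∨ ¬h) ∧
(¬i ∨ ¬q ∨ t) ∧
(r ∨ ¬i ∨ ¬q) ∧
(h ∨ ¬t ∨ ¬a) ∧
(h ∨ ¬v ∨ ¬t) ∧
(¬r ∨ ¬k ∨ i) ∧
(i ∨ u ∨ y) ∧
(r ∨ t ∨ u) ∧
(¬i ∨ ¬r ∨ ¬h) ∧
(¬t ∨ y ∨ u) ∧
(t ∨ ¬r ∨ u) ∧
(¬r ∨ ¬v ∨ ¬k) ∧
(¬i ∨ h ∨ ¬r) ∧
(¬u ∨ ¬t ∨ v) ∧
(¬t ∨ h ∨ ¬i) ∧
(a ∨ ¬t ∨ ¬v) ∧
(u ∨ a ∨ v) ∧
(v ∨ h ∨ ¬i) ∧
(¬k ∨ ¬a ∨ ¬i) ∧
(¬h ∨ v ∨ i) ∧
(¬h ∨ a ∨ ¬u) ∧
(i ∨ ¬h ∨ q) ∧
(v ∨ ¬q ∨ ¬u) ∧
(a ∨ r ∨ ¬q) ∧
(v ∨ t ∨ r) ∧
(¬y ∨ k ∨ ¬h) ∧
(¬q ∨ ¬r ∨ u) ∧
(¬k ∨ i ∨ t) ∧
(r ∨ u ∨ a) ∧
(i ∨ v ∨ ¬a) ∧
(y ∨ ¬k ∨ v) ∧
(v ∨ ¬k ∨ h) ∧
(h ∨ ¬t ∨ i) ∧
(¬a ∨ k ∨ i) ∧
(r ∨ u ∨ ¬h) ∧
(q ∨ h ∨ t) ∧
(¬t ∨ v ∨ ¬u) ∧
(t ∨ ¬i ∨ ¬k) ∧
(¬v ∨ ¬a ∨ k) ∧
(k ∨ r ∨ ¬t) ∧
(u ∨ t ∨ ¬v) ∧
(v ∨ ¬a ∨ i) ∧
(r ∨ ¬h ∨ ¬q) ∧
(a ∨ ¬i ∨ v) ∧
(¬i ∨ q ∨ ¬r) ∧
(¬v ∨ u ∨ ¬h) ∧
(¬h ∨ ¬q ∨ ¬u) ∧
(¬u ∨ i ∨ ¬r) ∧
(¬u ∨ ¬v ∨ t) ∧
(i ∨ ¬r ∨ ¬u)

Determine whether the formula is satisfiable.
No

No, the formula is not satisfiable.

No assignment of truth values to the variables can make all 50 clauses true simultaneously.

The formula is UNSAT (unsatisfiable).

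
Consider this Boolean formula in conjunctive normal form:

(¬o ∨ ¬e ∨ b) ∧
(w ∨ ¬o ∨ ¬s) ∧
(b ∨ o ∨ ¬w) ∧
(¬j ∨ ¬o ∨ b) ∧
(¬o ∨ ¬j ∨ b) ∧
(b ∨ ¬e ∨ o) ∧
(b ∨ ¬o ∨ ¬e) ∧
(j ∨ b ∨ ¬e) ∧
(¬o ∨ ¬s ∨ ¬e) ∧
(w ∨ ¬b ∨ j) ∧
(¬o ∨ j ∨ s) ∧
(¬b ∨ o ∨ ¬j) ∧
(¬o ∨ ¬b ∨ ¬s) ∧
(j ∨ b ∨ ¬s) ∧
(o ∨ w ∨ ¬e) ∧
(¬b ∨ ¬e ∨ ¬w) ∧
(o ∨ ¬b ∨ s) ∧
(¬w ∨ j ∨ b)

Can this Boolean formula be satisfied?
Yes

Yes, the formula is satisfiable.

One satisfying assignment is: s=False, b=False, j=False, o=False, w=False, e=False

Verification: With this assignment, all 18 clauses evaluate to true.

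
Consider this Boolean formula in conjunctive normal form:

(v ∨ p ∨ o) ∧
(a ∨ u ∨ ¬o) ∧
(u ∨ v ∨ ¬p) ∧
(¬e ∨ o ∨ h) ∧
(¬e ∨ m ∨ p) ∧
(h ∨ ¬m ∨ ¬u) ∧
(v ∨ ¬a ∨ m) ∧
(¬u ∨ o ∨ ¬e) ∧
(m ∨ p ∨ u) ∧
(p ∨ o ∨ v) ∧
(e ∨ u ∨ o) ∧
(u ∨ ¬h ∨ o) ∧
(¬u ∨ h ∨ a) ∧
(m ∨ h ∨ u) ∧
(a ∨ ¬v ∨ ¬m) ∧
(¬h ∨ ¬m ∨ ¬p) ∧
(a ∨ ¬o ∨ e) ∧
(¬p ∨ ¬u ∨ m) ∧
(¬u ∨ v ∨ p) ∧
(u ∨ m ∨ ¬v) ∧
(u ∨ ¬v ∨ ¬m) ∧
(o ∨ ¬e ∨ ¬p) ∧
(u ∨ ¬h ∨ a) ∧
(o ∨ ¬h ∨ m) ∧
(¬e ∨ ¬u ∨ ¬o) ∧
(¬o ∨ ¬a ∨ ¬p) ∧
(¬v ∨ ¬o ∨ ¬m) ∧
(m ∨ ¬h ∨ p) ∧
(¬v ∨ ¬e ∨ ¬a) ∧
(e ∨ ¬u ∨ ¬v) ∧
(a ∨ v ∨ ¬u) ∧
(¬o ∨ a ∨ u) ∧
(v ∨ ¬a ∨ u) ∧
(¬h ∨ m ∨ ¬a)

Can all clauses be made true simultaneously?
No

No, the formula is not satisfiable.

No assignment of truth values to the variables can make all 34 clauses true simultaneously.

The formula is UNSAT (unsatisfiable).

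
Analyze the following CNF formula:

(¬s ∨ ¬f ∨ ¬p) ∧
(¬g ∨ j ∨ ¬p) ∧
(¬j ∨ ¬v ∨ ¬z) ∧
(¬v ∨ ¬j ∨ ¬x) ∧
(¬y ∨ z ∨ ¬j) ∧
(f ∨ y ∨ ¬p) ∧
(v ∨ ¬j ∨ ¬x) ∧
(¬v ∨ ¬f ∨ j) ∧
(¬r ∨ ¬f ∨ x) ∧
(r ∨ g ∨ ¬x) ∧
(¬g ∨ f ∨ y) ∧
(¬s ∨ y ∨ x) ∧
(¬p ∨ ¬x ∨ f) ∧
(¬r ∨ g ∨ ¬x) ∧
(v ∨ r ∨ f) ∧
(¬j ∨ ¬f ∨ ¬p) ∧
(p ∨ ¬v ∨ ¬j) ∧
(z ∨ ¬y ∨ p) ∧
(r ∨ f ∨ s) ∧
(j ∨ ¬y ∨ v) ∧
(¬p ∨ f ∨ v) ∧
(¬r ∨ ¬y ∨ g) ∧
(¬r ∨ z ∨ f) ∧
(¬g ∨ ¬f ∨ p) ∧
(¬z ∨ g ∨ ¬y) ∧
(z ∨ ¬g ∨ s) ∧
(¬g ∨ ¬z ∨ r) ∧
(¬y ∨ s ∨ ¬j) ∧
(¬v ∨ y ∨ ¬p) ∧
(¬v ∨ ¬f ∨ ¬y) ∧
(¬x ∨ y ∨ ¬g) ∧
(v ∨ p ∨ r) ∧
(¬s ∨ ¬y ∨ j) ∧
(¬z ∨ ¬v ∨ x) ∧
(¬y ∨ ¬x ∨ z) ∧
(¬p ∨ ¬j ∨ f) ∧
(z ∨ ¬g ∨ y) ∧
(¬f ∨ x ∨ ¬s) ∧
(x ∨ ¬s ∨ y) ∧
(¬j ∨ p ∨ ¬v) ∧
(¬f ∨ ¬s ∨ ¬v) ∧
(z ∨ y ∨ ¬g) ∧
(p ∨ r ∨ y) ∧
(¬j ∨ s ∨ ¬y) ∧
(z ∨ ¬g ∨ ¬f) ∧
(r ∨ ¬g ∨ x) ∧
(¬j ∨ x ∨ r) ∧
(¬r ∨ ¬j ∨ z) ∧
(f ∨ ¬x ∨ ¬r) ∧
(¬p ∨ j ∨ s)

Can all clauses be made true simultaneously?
Yes

Yes, the formula is satisfiable.

One satisfying assignment is: v=False, z=True, f=False, x=False, j=True, p=False, y=False, g=False, r=True, s=False

Verification: With this assignment, all 50 clauses evaluate to true.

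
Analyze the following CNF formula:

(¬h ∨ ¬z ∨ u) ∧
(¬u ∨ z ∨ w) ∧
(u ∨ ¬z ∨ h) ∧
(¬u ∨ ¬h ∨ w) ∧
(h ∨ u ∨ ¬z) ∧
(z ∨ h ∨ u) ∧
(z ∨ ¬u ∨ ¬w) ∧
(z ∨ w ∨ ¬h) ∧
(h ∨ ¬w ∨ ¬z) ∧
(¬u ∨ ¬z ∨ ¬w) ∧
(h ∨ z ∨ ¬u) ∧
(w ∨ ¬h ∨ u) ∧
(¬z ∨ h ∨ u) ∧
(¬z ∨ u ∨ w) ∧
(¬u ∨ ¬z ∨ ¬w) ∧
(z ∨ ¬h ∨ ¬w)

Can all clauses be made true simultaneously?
Yes

Yes, the formula is satisfiable.

One satisfying assignment is: z=True, h=False, w=False, u=True

Verification: With this assignment, all 16 clauses evaluate to true.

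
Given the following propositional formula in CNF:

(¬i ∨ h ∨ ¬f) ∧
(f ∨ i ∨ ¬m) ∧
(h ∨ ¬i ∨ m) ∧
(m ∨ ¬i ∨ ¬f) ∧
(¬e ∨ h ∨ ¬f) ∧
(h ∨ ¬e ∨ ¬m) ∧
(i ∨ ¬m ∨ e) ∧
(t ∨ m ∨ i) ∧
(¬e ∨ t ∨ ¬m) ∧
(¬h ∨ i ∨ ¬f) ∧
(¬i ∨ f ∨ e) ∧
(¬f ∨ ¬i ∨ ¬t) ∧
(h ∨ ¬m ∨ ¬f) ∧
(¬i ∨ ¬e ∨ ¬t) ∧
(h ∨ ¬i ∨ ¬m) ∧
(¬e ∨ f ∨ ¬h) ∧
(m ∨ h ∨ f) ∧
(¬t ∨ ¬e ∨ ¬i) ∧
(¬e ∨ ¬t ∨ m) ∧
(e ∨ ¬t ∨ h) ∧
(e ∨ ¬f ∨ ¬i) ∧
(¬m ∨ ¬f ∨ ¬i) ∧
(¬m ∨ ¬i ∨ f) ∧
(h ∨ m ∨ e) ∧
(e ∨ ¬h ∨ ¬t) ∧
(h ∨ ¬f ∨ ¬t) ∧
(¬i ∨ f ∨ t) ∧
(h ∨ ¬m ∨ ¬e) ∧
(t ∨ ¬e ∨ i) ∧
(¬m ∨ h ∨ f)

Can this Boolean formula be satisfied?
No

No, the formula is not satisfiable.

No assignment of truth values to the variables can make all 30 clauses true simultaneously.

The formula is UNSAT (unsatisfiable).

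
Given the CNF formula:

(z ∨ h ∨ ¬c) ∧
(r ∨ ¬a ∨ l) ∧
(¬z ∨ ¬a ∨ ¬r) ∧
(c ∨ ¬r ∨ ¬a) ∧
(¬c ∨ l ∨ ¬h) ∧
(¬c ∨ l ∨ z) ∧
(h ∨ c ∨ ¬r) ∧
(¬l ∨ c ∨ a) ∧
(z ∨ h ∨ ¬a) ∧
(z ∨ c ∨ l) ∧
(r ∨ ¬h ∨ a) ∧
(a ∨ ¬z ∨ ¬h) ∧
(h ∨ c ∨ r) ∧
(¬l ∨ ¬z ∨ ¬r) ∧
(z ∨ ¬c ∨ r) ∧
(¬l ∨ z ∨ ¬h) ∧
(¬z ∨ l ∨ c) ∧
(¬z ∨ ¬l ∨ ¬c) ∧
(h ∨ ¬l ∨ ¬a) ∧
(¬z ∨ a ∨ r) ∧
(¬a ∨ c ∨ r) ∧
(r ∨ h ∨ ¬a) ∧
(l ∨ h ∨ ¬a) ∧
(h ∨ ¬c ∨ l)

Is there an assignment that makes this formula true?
No

No, the formula is not satisfiable.

No assignment of truth values to the variables can make all 24 clauses true simultaneously.

The formula is UNSAT (unsatisfiable).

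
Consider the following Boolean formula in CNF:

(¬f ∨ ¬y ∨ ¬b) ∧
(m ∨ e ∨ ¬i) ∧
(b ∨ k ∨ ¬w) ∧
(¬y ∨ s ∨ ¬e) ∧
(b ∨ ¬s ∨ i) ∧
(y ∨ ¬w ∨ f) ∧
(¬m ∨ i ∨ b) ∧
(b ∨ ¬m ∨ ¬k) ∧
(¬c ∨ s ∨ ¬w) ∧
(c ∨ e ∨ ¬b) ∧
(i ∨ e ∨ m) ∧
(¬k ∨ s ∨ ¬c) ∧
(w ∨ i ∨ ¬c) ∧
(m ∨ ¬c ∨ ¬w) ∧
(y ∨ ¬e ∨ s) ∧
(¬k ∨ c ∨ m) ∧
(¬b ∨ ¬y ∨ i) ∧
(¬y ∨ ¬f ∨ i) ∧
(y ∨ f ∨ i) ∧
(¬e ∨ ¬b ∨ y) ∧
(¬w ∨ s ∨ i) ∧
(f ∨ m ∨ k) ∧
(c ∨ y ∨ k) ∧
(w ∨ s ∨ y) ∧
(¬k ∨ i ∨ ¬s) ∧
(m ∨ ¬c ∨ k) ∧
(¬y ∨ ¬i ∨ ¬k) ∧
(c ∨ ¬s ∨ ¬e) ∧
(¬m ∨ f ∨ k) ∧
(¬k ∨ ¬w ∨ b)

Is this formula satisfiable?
Yes

Yes, the formula is satisfiable.

One satisfying assignment is: y=True, s=False, k=False, b=False, w=False, i=True, c=False, e=False, m=True, f=True

Verification: With this assignment, all 30 clauses evaluate to true.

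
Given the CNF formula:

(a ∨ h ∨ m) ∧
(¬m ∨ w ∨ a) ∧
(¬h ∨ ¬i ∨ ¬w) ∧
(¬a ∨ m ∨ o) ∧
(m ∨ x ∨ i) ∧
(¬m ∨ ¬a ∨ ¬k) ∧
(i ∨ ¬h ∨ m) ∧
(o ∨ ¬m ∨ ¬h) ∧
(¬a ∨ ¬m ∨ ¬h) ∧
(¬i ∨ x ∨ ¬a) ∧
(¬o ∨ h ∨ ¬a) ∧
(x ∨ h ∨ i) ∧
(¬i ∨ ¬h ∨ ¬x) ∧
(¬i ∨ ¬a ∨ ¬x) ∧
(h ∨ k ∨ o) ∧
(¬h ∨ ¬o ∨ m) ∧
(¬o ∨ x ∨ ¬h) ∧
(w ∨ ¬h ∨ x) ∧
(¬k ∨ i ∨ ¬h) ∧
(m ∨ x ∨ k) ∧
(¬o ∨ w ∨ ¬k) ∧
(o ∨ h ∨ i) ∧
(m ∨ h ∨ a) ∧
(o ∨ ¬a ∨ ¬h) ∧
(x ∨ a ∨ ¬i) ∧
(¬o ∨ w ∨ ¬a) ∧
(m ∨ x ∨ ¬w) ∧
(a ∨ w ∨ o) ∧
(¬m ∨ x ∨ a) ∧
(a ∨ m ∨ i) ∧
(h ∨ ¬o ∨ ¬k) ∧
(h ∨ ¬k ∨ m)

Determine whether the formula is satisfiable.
Yes

Yes, the formula is satisfiable.

One satisfying assignment is: k=True, o=False, a=False, h=False, w=True, x=True, m=True, i=True

Verification: With this assignment, all 32 clauses evaluate to true.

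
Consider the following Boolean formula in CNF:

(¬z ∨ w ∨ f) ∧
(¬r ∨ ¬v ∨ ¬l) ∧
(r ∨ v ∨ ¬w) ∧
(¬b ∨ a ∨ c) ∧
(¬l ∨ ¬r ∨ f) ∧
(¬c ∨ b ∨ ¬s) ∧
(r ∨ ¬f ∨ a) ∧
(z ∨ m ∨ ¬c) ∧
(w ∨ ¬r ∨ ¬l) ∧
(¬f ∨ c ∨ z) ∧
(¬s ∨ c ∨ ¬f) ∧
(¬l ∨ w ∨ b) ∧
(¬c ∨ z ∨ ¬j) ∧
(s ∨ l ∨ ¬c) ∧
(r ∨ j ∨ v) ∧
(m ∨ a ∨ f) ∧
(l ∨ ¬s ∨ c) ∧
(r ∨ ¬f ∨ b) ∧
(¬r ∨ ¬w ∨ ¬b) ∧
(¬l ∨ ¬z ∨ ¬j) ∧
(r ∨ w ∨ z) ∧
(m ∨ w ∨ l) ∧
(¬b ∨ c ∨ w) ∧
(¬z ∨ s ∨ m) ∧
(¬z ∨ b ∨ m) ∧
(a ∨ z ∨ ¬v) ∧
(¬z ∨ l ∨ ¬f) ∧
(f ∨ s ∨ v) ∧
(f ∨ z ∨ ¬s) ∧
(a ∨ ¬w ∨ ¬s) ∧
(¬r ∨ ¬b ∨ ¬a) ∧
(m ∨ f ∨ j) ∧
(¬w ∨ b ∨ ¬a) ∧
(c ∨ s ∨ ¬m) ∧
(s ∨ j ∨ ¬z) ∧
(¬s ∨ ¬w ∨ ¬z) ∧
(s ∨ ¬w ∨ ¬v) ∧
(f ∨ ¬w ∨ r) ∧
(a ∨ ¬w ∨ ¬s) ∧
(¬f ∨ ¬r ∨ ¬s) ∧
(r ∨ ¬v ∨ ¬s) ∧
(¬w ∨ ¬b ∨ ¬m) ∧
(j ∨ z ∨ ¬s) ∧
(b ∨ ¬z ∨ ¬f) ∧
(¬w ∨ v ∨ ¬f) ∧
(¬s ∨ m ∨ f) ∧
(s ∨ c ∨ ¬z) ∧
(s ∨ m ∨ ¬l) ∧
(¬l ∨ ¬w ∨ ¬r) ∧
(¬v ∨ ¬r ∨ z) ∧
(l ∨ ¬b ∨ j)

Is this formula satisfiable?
No

No, the formula is not satisfiable.

No assignment of truth values to the variables can make all 51 clauses true simultaneously.

The formula is UNSAT (unsatisfiable).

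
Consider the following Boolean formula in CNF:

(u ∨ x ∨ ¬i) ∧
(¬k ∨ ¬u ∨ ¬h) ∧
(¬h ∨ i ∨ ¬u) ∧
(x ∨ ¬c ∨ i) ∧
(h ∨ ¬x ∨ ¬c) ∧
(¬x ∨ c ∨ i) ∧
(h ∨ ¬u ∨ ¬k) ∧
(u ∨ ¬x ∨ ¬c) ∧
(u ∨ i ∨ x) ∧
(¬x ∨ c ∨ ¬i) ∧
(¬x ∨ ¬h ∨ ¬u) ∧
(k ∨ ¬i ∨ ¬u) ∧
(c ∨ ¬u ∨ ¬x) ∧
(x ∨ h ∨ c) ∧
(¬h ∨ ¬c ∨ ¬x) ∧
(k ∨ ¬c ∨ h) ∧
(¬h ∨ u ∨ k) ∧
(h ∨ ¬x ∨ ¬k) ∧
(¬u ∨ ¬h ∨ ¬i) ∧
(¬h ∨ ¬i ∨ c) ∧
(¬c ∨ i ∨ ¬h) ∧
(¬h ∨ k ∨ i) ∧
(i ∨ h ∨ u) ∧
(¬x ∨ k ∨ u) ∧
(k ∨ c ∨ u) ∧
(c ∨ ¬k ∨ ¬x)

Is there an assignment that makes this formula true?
No

No, the formula is not satisfiable.

No assignment of truth values to the variables can make all 26 clauses true simultaneously.

The formula is UNSAT (unsatisfiable).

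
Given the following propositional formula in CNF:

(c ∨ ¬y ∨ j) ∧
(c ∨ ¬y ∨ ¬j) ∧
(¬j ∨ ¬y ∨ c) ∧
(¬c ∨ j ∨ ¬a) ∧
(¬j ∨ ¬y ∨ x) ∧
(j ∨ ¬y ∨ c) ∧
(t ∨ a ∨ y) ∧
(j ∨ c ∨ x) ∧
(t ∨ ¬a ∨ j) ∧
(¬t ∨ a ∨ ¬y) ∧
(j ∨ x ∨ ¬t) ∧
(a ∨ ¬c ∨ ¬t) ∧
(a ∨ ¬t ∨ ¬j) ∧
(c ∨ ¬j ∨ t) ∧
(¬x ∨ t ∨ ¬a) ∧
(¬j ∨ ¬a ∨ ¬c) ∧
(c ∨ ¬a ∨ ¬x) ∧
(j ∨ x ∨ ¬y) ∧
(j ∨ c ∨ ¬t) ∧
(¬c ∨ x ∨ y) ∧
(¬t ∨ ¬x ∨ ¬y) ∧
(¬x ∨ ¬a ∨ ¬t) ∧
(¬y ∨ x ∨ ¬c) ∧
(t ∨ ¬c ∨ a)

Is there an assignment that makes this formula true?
Yes

Yes, the formula is satisfiable.

One satisfying assignment is: y=False, x=False, j=True, c=False, a=True, t=True

Verification: With this assignment, all 24 clauses evaluate to true.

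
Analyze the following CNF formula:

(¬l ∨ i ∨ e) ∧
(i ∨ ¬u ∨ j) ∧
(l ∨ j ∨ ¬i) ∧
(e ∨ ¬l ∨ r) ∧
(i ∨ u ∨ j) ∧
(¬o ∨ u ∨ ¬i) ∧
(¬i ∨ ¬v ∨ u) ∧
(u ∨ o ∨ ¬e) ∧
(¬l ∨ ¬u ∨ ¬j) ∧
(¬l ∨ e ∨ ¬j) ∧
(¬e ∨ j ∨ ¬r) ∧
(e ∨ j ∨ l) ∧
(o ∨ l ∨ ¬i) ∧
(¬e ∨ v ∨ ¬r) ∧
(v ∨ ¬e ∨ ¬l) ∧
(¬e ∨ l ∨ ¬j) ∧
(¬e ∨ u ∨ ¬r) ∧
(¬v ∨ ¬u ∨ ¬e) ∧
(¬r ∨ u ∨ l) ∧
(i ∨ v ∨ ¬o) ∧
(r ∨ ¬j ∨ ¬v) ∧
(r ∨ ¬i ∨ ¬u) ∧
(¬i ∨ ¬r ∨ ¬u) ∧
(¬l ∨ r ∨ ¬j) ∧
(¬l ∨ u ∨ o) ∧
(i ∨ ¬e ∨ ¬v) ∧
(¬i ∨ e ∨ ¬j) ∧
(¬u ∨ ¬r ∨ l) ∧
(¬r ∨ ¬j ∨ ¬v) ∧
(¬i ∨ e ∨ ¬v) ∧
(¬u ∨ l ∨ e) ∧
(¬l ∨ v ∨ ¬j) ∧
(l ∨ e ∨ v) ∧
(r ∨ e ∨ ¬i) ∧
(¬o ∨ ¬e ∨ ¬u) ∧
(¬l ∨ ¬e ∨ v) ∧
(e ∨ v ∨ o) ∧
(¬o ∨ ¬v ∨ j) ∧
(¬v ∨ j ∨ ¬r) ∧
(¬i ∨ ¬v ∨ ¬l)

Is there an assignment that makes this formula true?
No

No, the formula is not satisfiable.

No assignment of truth values to the variables can make all 40 clauses true simultaneously.

The formula is UNSAT (unsatisfiable).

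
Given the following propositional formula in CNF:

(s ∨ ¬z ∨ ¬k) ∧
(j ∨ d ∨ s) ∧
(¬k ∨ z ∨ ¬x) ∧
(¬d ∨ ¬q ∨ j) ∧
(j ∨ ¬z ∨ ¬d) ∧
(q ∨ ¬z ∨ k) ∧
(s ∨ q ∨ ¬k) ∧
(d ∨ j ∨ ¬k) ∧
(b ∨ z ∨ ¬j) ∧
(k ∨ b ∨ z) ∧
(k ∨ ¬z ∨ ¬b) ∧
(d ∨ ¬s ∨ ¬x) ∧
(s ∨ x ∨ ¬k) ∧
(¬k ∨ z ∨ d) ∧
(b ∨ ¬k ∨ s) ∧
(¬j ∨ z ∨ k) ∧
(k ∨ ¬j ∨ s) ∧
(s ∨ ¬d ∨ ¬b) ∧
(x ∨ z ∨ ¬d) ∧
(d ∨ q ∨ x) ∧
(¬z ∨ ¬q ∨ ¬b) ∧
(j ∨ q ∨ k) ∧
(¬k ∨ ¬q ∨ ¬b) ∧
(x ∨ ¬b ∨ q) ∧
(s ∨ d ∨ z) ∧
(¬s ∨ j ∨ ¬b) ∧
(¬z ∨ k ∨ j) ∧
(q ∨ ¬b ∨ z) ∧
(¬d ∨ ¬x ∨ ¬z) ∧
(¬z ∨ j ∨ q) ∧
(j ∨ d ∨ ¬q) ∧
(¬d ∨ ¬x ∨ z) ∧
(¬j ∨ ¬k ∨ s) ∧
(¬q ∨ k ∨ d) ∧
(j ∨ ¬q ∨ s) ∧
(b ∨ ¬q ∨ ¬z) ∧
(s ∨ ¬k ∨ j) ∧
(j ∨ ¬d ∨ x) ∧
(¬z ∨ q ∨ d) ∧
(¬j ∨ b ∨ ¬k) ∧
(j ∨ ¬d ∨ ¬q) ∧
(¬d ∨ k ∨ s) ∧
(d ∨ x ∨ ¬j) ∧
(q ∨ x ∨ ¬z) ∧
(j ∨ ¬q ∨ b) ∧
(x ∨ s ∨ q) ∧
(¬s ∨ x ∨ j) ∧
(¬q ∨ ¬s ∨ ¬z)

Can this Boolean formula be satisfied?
No

No, the formula is not satisfiable.

No assignment of truth values to the variables can make all 48 clauses true simultaneously.

The formula is UNSAT (unsatisfiable).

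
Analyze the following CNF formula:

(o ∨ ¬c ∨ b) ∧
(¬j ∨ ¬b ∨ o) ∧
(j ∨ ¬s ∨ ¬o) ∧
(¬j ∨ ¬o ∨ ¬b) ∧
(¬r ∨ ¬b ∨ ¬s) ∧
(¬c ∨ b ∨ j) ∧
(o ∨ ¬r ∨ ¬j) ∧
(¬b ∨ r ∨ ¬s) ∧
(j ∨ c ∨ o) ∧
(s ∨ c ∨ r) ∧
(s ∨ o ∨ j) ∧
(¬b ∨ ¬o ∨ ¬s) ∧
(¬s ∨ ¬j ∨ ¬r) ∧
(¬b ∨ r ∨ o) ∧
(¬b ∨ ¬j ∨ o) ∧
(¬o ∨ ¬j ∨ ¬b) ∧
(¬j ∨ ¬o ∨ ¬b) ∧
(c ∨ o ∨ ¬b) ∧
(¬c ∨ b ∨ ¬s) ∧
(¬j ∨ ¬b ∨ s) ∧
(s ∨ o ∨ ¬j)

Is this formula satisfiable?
Yes

Yes, the formula is satisfiable.

One satisfying assignment is: b=True, j=False, r=False, o=True, s=False, c=True

Verification: With this assignment, all 21 clauses evaluate to true.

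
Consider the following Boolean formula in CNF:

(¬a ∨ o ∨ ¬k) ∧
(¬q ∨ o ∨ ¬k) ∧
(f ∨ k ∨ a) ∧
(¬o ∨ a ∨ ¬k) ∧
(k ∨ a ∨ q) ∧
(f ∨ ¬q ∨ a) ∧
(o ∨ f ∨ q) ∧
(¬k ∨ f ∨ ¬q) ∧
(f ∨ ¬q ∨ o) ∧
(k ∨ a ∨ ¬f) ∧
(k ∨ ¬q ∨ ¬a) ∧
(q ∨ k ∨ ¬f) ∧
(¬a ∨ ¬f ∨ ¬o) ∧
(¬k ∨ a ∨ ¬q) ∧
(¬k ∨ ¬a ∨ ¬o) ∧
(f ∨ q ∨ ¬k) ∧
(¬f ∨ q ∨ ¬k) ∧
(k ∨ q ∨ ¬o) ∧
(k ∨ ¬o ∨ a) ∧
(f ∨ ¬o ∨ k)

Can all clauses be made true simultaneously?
No

No, the formula is not satisfiable.

No assignment of truth values to the variables can make all 20 clauses true simultaneously.

The formula is UNSAT (unsatisfiable).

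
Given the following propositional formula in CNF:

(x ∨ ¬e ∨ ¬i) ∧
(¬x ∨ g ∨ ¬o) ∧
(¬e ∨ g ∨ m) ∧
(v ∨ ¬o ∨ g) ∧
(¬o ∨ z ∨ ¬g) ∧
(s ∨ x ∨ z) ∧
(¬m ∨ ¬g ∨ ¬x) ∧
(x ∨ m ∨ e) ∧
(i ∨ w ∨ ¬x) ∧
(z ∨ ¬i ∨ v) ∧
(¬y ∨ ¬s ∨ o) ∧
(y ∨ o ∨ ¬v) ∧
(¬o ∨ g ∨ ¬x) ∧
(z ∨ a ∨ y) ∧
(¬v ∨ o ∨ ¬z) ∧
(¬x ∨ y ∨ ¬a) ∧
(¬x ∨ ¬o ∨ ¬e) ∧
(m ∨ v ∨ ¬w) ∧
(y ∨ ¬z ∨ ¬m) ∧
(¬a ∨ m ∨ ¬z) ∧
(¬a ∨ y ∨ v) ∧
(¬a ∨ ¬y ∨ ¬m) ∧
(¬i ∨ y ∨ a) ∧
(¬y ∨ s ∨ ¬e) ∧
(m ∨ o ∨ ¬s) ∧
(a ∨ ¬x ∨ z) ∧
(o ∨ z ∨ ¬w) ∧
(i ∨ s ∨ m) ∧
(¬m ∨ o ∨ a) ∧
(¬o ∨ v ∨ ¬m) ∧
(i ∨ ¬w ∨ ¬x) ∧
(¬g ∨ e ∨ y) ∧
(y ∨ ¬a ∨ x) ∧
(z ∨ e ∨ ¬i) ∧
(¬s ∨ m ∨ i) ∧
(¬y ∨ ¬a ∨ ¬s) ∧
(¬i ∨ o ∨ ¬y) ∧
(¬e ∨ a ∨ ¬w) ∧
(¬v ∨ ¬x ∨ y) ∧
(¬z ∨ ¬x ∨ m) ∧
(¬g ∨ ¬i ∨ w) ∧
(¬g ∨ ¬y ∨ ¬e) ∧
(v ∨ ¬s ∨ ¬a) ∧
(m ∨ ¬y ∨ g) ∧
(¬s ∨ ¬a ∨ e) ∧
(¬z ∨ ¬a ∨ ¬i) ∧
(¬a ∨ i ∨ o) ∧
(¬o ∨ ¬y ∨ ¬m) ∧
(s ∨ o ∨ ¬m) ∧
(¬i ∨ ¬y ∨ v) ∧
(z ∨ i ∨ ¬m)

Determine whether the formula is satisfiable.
No

No, the formula is not satisfiable.

No assignment of truth values to the variables can make all 51 clauses true simultaneously.

The formula is UNSAT (unsatisfiable).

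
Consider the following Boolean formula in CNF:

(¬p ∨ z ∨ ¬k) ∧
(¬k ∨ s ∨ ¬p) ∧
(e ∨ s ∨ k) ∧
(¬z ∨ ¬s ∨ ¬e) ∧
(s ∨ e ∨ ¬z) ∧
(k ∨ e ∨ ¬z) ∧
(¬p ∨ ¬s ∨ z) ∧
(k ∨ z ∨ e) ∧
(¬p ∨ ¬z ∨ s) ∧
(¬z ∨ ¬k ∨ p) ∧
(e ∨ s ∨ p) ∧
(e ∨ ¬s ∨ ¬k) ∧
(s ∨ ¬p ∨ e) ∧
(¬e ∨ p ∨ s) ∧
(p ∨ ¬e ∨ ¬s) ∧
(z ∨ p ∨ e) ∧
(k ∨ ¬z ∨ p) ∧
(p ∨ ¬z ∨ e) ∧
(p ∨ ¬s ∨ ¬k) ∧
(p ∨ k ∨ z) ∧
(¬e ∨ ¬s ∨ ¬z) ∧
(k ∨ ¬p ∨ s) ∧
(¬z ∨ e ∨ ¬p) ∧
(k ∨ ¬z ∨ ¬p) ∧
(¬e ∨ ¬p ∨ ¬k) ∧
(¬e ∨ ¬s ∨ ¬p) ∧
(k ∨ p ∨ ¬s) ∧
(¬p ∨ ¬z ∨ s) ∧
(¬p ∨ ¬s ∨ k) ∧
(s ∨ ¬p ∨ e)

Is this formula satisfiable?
No

No, the formula is not satisfiable.

No assignment of truth values to the variables can make all 30 clauses true simultaneously.

The formula is UNSAT (unsatisfiable).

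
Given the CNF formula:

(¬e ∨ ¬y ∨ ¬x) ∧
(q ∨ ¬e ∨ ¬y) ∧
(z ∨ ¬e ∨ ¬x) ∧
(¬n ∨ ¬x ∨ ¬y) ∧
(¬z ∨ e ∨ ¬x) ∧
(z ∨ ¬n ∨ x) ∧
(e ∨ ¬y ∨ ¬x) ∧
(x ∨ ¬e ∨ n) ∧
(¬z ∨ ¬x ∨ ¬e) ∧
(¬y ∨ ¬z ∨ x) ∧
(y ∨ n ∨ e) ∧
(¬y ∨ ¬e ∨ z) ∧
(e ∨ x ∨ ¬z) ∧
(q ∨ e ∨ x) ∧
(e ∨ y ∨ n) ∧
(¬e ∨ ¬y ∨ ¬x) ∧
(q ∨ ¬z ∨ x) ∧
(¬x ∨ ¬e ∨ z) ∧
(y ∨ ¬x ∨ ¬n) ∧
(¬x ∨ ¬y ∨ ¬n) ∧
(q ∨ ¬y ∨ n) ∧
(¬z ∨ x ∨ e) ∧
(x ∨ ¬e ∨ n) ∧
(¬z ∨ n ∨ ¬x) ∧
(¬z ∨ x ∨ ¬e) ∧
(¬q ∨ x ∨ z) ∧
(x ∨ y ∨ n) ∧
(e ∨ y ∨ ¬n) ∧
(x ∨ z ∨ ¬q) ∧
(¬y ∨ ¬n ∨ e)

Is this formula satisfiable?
No

No, the formula is not satisfiable.

No assignment of truth values to the variables can make all 30 clauses true simultaneously.

The formula is UNSAT (unsatisfiable).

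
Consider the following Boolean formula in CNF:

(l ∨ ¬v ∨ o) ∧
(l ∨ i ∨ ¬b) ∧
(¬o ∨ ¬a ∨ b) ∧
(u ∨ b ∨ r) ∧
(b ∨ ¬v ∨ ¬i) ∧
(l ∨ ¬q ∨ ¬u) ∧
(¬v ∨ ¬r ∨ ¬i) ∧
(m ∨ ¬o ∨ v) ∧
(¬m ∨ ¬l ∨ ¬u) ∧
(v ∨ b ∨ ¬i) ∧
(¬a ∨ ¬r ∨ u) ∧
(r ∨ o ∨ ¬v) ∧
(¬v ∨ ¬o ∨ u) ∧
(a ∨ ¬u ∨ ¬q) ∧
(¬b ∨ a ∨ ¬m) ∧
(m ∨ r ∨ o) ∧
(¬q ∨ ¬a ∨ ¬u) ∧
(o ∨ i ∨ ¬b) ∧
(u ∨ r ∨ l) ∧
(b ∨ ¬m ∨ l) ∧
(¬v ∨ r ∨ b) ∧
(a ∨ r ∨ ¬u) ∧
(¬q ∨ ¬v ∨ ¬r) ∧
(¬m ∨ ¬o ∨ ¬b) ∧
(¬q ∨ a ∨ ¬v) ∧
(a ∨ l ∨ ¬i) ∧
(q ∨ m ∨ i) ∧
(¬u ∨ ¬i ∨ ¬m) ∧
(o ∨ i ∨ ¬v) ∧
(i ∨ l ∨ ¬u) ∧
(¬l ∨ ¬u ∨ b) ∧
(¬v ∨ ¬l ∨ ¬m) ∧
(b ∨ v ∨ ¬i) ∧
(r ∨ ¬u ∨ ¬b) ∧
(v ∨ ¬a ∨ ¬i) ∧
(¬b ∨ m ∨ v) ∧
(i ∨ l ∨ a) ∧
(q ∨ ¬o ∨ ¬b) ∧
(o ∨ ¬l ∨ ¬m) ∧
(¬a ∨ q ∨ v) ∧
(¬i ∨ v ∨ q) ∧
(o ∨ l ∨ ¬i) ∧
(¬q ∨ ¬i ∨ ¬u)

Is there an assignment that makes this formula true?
Yes

Yes, the formula is satisfiable.

One satisfying assignment is: v=False, u=False, q=True, a=False, r=True, o=False, l=True, m=False, i=False, b=False

Verification: With this assignment, all 43 clauses evaluate to true.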